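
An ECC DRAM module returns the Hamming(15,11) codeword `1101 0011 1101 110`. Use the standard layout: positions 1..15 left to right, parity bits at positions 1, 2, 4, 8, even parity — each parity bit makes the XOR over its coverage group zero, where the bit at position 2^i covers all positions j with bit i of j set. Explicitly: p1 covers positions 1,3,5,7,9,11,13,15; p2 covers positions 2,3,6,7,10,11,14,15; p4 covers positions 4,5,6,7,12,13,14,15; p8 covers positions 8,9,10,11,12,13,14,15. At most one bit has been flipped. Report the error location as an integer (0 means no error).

4

s1: b1⊕b3⊕b5⊕b7⊕b9⊕b11⊕b13⊕b15 = 1⊕0⊕0⊕1⊕1⊕0⊕1⊕0 = 0
s2: b2⊕b3⊕b6⊕b7⊕b10⊕b11⊕b14⊕b15 = 1⊕0⊕0⊕1⊕1⊕0⊕1⊕0 = 0
s4: b4⊕b5⊕b6⊕b7⊕b12⊕b13⊕b14⊕b15 = 1⊕0⊕0⊕1⊕1⊕1⊕1⊕0 = 1
s8: b8⊕b9⊕b10⊕b11⊕b12⊕b13⊕b14⊕b15 = 1⊕1⊕1⊕0⊕1⊕1⊕1⊕0 = 0
Syndrome (s8...s1) = 0100 → position 4.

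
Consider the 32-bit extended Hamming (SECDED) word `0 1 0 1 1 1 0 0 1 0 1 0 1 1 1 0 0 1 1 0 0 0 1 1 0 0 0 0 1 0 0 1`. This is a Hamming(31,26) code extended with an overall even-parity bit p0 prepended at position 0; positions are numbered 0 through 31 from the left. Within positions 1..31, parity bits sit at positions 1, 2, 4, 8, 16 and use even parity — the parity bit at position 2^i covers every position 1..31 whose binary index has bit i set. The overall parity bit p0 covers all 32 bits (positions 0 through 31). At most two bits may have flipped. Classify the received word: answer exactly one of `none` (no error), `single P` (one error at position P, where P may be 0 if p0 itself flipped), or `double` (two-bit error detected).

s1: b1⊕b3⊕b5⊕b7⊕b9⊕b11⊕b13⊕b15⊕b17⊕b19⊕b21⊕b23⊕b25⊕b27⊕b29⊕b31 = 1⊕1⊕1⊕0⊕0⊕0⊕1⊕0⊕1⊕0⊕0⊕1⊕0⊕0⊕0⊕1 = 1
s2: b2⊕b3⊕b6⊕b7⊕b10⊕b11⊕b14⊕b15⊕b18⊕b19⊕b22⊕b23⊕b26⊕b27⊕b30⊕b31 = 0⊕1⊕0⊕0⊕1⊕0⊕1⊕0⊕1⊕0⊕1⊕1⊕0⊕0⊕0⊕1 = 1
s4: b4⊕b5⊕b6⊕b7⊕b12⊕b13⊕b14⊕b15⊕b20⊕b21⊕b22⊕b23⊕b28⊕b29⊕b30⊕b31 = 1⊕1⊕0⊕0⊕1⊕1⊕1⊕0⊕0⊕0⊕1⊕1⊕1⊕0⊕0⊕1 = 1
s8: b8⊕b9⊕b10⊕b11⊕b12⊕b13⊕b14⊕b15⊕b24⊕b25⊕b26⊕b27⊕b28⊕b29⊕b30⊕b31 = 1⊕0⊕1⊕0⊕1⊕1⊕1⊕0⊕0⊕0⊕0⊕0⊕1⊕0⊕0⊕1 = 1
s16: b16⊕b17⊕b18⊕b19⊕b20⊕b21⊕b22⊕b23⊕b24⊕b25⊕b26⊕b27⊕b28⊕b29⊕b30⊕b31 = 0⊕1⊕1⊕0⊕0⊕0⊕1⊕1⊕0⊕0⊕0⊕0⊕1⊕0⊕0⊕1 = 0
Syndrome (s16...s1) = 01111 → position 15.
Overall parity (XOR of all 32 bits, including p0): 0⊕1⊕0⊕1⊕1⊕1⊕0⊕0⊕1⊕0⊕1⊕0⊕1⊕1⊕1⊕0⊕0⊕1⊕1⊕0⊕0⊕0⊕1⊕1⊕0⊕0⊕0⊕0⊕1⊕0⊕0⊕1 = 1
Overall=1, syndrome position=15 → single-bit error at position 15.

single 15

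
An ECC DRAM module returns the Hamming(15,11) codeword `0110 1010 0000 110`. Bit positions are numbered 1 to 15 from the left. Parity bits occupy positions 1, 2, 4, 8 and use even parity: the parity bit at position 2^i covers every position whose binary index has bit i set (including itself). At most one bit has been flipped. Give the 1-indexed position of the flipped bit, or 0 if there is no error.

0

s1: b1⊕b3⊕b5⊕b7⊕b9⊕b11⊕b13⊕b15 = 0⊕1⊕1⊕1⊕0⊕0⊕1⊕0 = 0
s2: b2⊕b3⊕b6⊕b7⊕b10⊕b11⊕b14⊕b15 = 1⊕1⊕0⊕1⊕0⊕0⊕1⊕0 = 0
s4: b4⊕b5⊕b6⊕b7⊕b12⊕b13⊕b14⊕b15 = 0⊕1⊕0⊕1⊕0⊕1⊕1⊕0 = 0
s8: b8⊕b9⊕b10⊕b11⊕b12⊕b13⊕b14⊕b15 = 0⊕0⊕0⊕0⊕0⊕1⊕1⊕0 = 0
Syndrome (s8...s1) = 0000 → position 0 (no error).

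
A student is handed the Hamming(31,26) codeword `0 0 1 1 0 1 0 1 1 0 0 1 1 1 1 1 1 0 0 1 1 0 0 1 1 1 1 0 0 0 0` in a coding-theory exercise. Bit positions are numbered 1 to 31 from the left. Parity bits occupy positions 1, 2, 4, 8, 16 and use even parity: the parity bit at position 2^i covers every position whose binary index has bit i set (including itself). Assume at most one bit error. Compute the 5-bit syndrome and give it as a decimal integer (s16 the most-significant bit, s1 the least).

s1: b1⊕b3⊕b5⊕b7⊕b9⊕b11⊕b13⊕b15⊕b17⊕b19⊕b21⊕b23⊕b25⊕b27⊕b29⊕b31 = 0⊕1⊕0⊕0⊕1⊕0⊕1⊕1⊕1⊕0⊕1⊕0⊕1⊕1⊕0⊕0 = 0
s2: b2⊕b3⊕b6⊕b7⊕b10⊕b11⊕b14⊕b15⊕b18⊕b19⊕b22⊕b23⊕b26⊕b27⊕b30⊕b31 = 0⊕1⊕1⊕0⊕0⊕0⊕1⊕1⊕0⊕0⊕0⊕0⊕1⊕1⊕0⊕0 = 0
s4: b4⊕b5⊕b6⊕b7⊕b12⊕b13⊕b14⊕b15⊕b20⊕b21⊕b22⊕b23⊕b28⊕b29⊕b30⊕b31 = 1⊕0⊕1⊕0⊕1⊕1⊕1⊕1⊕1⊕1⊕0⊕0⊕0⊕0⊕0⊕0 = 0
s8: b8⊕b9⊕b10⊕b11⊕b12⊕b13⊕b14⊕b15⊕b24⊕b25⊕b26⊕b27⊕b28⊕b29⊕b30⊕b31 = 1⊕1⊕0⊕0⊕1⊕1⊕1⊕1⊕1⊕1⊕1⊕1⊕0⊕0⊕0⊕0 = 0
s16: b16⊕b17⊕b18⊕b19⊕b20⊕b21⊕b22⊕b23⊕b24⊕b25⊕b26⊕b27⊕b28⊕b29⊕b30⊕b31 = 1⊕1⊕0⊕0⊕1⊕1⊕0⊕0⊕1⊕1⊕1⊕1⊕0⊕0⊕0⊕0 = 0
Syndrome (s16...s1) = 00000 → position 0 (no error).

0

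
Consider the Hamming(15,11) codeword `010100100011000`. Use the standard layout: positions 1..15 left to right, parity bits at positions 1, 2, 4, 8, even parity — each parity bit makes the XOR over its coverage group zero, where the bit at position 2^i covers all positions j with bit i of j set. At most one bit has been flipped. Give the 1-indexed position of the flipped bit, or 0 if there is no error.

s1: b1⊕b3⊕b5⊕b7⊕b9⊕b11⊕b13⊕b15 = 0⊕0⊕0⊕1⊕0⊕1⊕0⊕0 = 0
s2: b2⊕b3⊕b6⊕b7⊕b10⊕b11⊕b14⊕b15 = 1⊕0⊕0⊕1⊕0⊕1⊕0⊕0 = 1
s4: b4⊕b5⊕b6⊕b7⊕b12⊕b13⊕b14⊕b15 = 1⊕0⊕0⊕1⊕1⊕0⊕0⊕0 = 1
s8: b8⊕b9⊕b10⊕b11⊕b12⊕b13⊕b14⊕b15 = 0⊕0⊕0⊕1⊕1⊕0⊕0⊕0 = 0
Syndrome (s8...s1) = 0110 → position 6.

6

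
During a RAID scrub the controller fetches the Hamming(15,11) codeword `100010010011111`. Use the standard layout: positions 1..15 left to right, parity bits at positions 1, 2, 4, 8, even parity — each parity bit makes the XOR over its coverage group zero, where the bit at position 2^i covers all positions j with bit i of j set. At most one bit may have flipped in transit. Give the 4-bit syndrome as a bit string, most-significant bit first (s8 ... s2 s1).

s1: b1⊕b3⊕b5⊕b7⊕b9⊕b11⊕b13⊕b15 = 1⊕0⊕1⊕0⊕0⊕1⊕1⊕1 = 1
s2: b2⊕b3⊕b6⊕b7⊕b10⊕b11⊕b14⊕b15 = 0⊕0⊕0⊕0⊕0⊕1⊕1⊕1 = 1
s4: b4⊕b5⊕b6⊕b7⊕b12⊕b13⊕b14⊕b15 = 0⊕1⊕0⊕0⊕1⊕1⊕1⊕1 = 1
s8: b8⊕b9⊕b10⊕b11⊕b12⊕b13⊕b14⊕b15 = 1⊕0⊕0⊕1⊕1⊕1⊕1⊕1 = 0
Syndrome (s8...s1) = 0111 → position 7.

0111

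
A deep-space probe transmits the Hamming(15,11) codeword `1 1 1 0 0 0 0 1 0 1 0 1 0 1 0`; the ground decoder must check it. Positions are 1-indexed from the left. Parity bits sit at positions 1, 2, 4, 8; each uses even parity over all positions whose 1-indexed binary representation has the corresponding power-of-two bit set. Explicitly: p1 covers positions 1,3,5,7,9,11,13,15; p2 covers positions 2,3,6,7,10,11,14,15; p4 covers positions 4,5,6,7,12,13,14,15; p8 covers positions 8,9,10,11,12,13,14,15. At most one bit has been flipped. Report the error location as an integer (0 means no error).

s1: b1⊕b3⊕b5⊕b7⊕b9⊕b11⊕b13⊕b15 = 1⊕1⊕0⊕0⊕0⊕0⊕0⊕0 = 0
s2: b2⊕b3⊕b6⊕b7⊕b10⊕b11⊕b14⊕b15 = 1⊕1⊕0⊕0⊕1⊕0⊕1⊕0 = 0
s4: b4⊕b5⊕b6⊕b7⊕b12⊕b13⊕b14⊕b15 = 0⊕0⊕0⊕0⊕1⊕0⊕1⊕0 = 0
s8: b8⊕b9⊕b10⊕b11⊕b12⊕b13⊕b14⊕b15 = 1⊕0⊕1⊕0⊕1⊕0⊕1⊕0 = 0
Syndrome (s8...s1) = 0000 → position 0 (no error).

0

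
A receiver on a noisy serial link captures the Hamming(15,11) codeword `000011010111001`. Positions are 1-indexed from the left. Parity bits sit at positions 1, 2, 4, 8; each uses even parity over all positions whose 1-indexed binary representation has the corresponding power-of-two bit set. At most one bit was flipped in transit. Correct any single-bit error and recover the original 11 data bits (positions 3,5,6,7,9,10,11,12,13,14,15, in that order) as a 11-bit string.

s1: b1⊕b3⊕b5⊕b7⊕b9⊕b11⊕b13⊕b15 = 0⊕0⊕1⊕0⊕0⊕1⊕0⊕1 = 1
s2: b2⊕b3⊕b6⊕b7⊕b10⊕b11⊕b14⊕b15 = 0⊕0⊕1⊕0⊕1⊕1⊕0⊕1 = 0
s4: b4⊕b5⊕b6⊕b7⊕b12⊕b13⊕b14⊕b15 = 0⊕1⊕1⊕0⊕1⊕0⊕0⊕1 = 0
s8: b8⊕b9⊕b10⊕b11⊕b12⊕b13⊕b14⊕b15 = 1⊕0⊕1⊕1⊕1⊕0⊕0⊕1 = 1
Syndrome (s8...s1) = 1001 → position 9.
Flip bit 9: corrected codeword = 000011011111001
Data bits at positions 3,5,6,7,9,10,11,12,13,14,15: 01101111001

01101111001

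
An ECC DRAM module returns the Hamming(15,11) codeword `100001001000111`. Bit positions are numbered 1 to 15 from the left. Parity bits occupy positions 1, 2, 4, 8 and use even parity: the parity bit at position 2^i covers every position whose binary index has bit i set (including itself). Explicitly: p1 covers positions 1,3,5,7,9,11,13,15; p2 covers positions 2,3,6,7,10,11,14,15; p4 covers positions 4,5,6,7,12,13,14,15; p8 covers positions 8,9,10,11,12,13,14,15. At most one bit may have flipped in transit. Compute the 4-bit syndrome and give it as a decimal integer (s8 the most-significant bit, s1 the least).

2

s1: b1⊕b3⊕b5⊕b7⊕b9⊕b11⊕b13⊕b15 = 1⊕0⊕0⊕0⊕1⊕0⊕1⊕1 = 0
s2: b2⊕b3⊕b6⊕b7⊕b10⊕b11⊕b14⊕b15 = 0⊕0⊕1⊕0⊕0⊕0⊕1⊕1 = 1
s4: b4⊕b5⊕b6⊕b7⊕b12⊕b13⊕b14⊕b15 = 0⊕0⊕1⊕0⊕0⊕1⊕1⊕1 = 0
s8: b8⊕b9⊕b10⊕b11⊕b12⊕b13⊕b14⊕b15 = 0⊕1⊕0⊕0⊕0⊕1⊕1⊕1 = 0
Syndrome (s8...s1) = 0010 → position 2.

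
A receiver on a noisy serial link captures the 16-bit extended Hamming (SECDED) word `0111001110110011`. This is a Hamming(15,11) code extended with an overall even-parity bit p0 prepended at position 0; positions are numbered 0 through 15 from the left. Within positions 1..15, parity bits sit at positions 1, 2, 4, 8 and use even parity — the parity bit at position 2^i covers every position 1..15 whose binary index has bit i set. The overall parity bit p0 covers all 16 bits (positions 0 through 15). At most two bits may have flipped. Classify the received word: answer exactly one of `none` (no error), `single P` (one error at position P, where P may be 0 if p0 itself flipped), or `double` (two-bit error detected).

double

s1: b1⊕b3⊕b5⊕b7⊕b9⊕b11⊕b13⊕b15 = 1⊕1⊕0⊕1⊕0⊕1⊕0⊕1 = 1
s2: b2⊕b3⊕b6⊕b7⊕b10⊕b11⊕b14⊕b15 = 1⊕1⊕1⊕1⊕1⊕1⊕1⊕1 = 0
s4: b4⊕b5⊕b6⊕b7⊕b12⊕b13⊕b14⊕b15 = 0⊕0⊕1⊕1⊕0⊕0⊕1⊕1 = 0
s8: b8⊕b9⊕b10⊕b11⊕b12⊕b13⊕b14⊕b15 = 1⊕0⊕1⊕1⊕0⊕0⊕1⊕1 = 1
Syndrome (s8...s1) = 1001 → position 9.
Overall parity (XOR of all 16 bits, including p0): 0⊕1⊕1⊕1⊕0⊕0⊕1⊕1⊕1⊕0⊕1⊕1⊕0⊕0⊕1⊕1 = 0
Overall=0, syndrome position=9 → double-bit error detected (uncorrectable).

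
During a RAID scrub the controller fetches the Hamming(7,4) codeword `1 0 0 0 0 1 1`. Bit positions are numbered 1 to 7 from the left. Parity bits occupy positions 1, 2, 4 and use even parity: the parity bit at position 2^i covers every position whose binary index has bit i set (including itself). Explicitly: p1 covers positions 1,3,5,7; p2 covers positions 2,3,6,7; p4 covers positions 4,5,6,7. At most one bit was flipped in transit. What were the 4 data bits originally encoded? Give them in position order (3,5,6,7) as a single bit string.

0011

s1: b1⊕b3⊕b5⊕b7 = 1⊕0⊕0⊕1 = 0
s2: b2⊕b3⊕b6⊕b7 = 0⊕0⊕1⊕1 = 0
s4: b4⊕b5⊕b6⊕b7 = 0⊕0⊕1⊕1 = 0
Syndrome (s4...s1) = 000 → position 0 (no error).
No correction needed.
Data bits at positions 3,5,6,7: 0011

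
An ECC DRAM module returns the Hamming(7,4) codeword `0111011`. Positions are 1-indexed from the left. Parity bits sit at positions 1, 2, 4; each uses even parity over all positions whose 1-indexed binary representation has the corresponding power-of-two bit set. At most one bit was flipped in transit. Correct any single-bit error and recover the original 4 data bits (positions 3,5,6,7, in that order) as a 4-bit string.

1011

s1: b1⊕b3⊕b5⊕b7 = 0⊕1⊕0⊕1 = 0
s2: b2⊕b3⊕b6⊕b7 = 1⊕1⊕1⊕1 = 0
s4: b4⊕b5⊕b6⊕b7 = 1⊕0⊕1⊕1 = 1
Syndrome (s4...s1) = 100 → position 4.
Flip bit 4: corrected codeword = 0110011
Data bits at positions 3,5,6,7: 1011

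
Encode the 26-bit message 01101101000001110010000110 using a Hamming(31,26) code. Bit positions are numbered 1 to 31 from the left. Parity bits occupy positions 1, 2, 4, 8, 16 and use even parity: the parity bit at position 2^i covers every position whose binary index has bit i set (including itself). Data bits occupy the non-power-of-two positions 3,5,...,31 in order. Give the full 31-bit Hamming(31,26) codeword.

Place data bits at non-power-of-two positions: b3=0, b5=1, b6=1, b7=0, b9=1, b10=1, b11=0, b12=1, b13=0, b14=0, b15=0, b17=0, b18=0, b19=1, b20=1, b21=1, b22=0, b23=0, b24=1, b25=0, b26=0, b27=0, b28=0, b29=1, b30=1, b31=0.
p1 = XOR of data positions {3,5,7,9,11,13,15,17,19,21,23,25,27,29,31} = 0⊕1⊕0⊕1⊕0⊕0⊕0⊕0⊕1⊕1⊕0⊕0⊕0⊕1⊕0 = 1
p2 = XOR of data positions {3,6,7,10,11,14,15,18,19,22,23,26,27,30,31} = 0⊕1⊕0⊕1⊕0⊕0⊕0⊕0⊕1⊕0⊕0⊕0⊕0⊕1⊕0 = 0
p4 = XOR of data positions {5,6,7,12,13,14,15,20,21,22,23,28,29,30,31} = 1⊕1⊕0⊕1⊕0⊕0⊕0⊕1⊕1⊕0⊕0⊕0⊕1⊕1⊕0 = 1
p8 = XOR of data positions {9,10,11,12,13,14,15,24,25,26,27,28,29,30,31} = 1⊕1⊕0⊕1⊕0⊕0⊕0⊕1⊕0⊕0⊕0⊕0⊕1⊕1⊕0 = 0
p16 = XOR of data positions {17,18,19,20,21,22,23,24,25,26,27,28,29,30,31} = 0⊕0⊕1⊕1⊕1⊕0⊕0⊕1⊕0⊕0⊕0⊕0⊕1⊕1⊕0 = 0
Codeword b1..b31 = 1001110011010000001110010000110

1001110011010000001110010000110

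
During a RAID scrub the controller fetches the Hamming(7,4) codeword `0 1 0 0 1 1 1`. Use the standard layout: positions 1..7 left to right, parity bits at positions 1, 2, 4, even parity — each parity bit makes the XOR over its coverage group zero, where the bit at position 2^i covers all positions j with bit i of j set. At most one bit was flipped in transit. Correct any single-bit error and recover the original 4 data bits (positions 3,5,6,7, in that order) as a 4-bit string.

s1: b1⊕b3⊕b5⊕b7 = 0⊕0⊕1⊕1 = 0
s2: b2⊕b3⊕b6⊕b7 = 1⊕0⊕1⊕1 = 1
s4: b4⊕b5⊕b6⊕b7 = 0⊕1⊕1⊕1 = 1
Syndrome (s4...s1) = 110 → position 6.
Flip bit 6: corrected codeword = 0100101
Data bits at positions 3,5,6,7: 0101

0101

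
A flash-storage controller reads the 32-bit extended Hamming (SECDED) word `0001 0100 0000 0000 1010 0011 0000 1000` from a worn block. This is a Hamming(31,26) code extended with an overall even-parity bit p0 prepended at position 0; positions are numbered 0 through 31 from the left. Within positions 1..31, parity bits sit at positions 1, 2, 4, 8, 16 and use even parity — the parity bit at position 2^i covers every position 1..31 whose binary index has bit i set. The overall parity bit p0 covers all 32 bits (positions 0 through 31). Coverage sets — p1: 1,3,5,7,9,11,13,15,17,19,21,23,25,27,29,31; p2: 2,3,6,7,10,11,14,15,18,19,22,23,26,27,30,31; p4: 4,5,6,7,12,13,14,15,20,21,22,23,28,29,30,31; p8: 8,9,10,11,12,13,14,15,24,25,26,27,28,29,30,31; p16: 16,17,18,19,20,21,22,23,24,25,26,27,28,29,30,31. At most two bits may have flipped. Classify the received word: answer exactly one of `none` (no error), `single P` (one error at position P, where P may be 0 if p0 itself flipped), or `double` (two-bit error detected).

single 25

s1: b1⊕b3⊕b5⊕b7⊕b9⊕b11⊕b13⊕b15⊕b17⊕b19⊕b21⊕b23⊕b25⊕b27⊕b29⊕b31 = 0⊕1⊕1⊕0⊕0⊕0⊕0⊕0⊕0⊕0⊕0⊕1⊕0⊕0⊕0⊕0 = 1
s2: b2⊕b3⊕b6⊕b7⊕b10⊕b11⊕b14⊕b15⊕b18⊕b19⊕b22⊕b23⊕b26⊕b27⊕b30⊕b31 = 0⊕1⊕0⊕0⊕0⊕0⊕0⊕0⊕1⊕0⊕1⊕1⊕0⊕0⊕0⊕0 = 0
s4: b4⊕b5⊕b6⊕b7⊕b12⊕b13⊕b14⊕b15⊕b20⊕b21⊕b22⊕b23⊕b28⊕b29⊕b30⊕b31 = 0⊕1⊕0⊕0⊕0⊕0⊕0⊕0⊕0⊕0⊕1⊕1⊕1⊕0⊕0⊕0 = 0
s8: b8⊕b9⊕b10⊕b11⊕b12⊕b13⊕b14⊕b15⊕b24⊕b25⊕b26⊕b27⊕b28⊕b29⊕b30⊕b31 = 0⊕0⊕0⊕0⊕0⊕0⊕0⊕0⊕0⊕0⊕0⊕0⊕1⊕0⊕0⊕0 = 1
s16: b16⊕b17⊕b18⊕b19⊕b20⊕b21⊕b22⊕b23⊕b24⊕b25⊕b26⊕b27⊕b28⊕b29⊕b30⊕b31 = 1⊕0⊕1⊕0⊕0⊕0⊕1⊕1⊕0⊕0⊕0⊕0⊕1⊕0⊕0⊕0 = 1
Syndrome (s16...s1) = 11001 → position 25.
Overall parity (XOR of all 32 bits, including p0): 0⊕0⊕0⊕1⊕0⊕1⊕0⊕0⊕0⊕0⊕0⊕0⊕0⊕0⊕0⊕0⊕1⊕0⊕1⊕0⊕0⊕0⊕1⊕1⊕0⊕0⊕0⊕0⊕1⊕0⊕0⊕0 = 1
Overall=1, syndrome position=25 → single-bit error at position 25.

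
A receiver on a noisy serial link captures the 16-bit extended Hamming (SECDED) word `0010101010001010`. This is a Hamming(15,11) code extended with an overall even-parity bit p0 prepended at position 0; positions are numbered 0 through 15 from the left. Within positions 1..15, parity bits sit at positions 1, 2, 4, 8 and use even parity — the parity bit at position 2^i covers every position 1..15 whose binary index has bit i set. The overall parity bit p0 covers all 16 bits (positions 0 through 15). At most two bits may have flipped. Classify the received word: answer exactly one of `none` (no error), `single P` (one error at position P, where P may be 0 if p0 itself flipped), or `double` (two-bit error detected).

double

s1: b1⊕b3⊕b5⊕b7⊕b9⊕b11⊕b13⊕b15 = 0⊕0⊕0⊕0⊕0⊕0⊕0⊕0 = 0
s2: b2⊕b3⊕b6⊕b7⊕b10⊕b11⊕b14⊕b15 = 1⊕0⊕1⊕0⊕0⊕0⊕1⊕0 = 1
s4: b4⊕b5⊕b6⊕b7⊕b12⊕b13⊕b14⊕b15 = 1⊕0⊕1⊕0⊕1⊕0⊕1⊕0 = 0
s8: b8⊕b9⊕b10⊕b11⊕b12⊕b13⊕b14⊕b15 = 1⊕0⊕0⊕0⊕1⊕0⊕1⊕0 = 1
Syndrome (s8...s1) = 1010 → position 10.
Overall parity (XOR of all 16 bits, including p0): 0⊕0⊕1⊕0⊕1⊕0⊕1⊕0⊕1⊕0⊕0⊕0⊕1⊕0⊕1⊕0 = 0
Overall=0, syndrome position=10 → double-bit error detected (uncorrectable).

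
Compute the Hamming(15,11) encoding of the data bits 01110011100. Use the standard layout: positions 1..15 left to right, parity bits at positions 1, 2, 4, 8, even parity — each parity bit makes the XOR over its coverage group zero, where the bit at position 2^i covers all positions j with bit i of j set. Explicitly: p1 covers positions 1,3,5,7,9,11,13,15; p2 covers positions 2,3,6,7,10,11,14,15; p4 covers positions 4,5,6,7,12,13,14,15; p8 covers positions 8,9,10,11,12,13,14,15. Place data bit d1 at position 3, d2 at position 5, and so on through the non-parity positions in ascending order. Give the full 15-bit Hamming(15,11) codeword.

010111110011100

Place data bits at non-power-of-two positions: b3=0, b5=1, b6=1, b7=1, b9=0, b10=0, b11=1, b12=1, b13=1, b14=0, b15=0.
p1 = XOR of data positions {3,5,7,9,11,13,15} = 0⊕1⊕1⊕0⊕1⊕1⊕0 = 0
p2 = XOR of data positions {3,6,7,10,11,14,15} = 0⊕1⊕1⊕0⊕1⊕0⊕0 = 1
p4 = XOR of data positions {5,6,7,12,13,14,15} = 1⊕1⊕1⊕1⊕1⊕0⊕0 = 1
p8 = XOR of data positions {9,10,11,12,13,14,15} = 0⊕0⊕1⊕1⊕1⊕0⊕0 = 1
Codeword b1..b15 = 010111110011100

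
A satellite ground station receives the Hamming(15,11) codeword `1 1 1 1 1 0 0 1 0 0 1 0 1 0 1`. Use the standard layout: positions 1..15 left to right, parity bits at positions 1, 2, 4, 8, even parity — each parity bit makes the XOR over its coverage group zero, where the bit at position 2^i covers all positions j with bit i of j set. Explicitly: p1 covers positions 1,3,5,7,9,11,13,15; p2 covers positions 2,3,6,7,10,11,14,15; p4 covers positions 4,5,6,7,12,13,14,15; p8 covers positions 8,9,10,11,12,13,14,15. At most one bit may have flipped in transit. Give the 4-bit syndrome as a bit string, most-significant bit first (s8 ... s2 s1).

0000

s1: b1⊕b3⊕b5⊕b7⊕b9⊕b11⊕b13⊕b15 = 1⊕1⊕1⊕0⊕0⊕1⊕1⊕1 = 0
s2: b2⊕b3⊕b6⊕b7⊕b10⊕b11⊕b14⊕b15 = 1⊕1⊕0⊕0⊕0⊕1⊕0⊕1 = 0
s4: b4⊕b5⊕b6⊕b7⊕b12⊕b13⊕b14⊕b15 = 1⊕1⊕0⊕0⊕0⊕1⊕0⊕1 = 0
s8: b8⊕b9⊕b10⊕b11⊕b12⊕b13⊕b14⊕b15 = 1⊕0⊕0⊕1⊕0⊕1⊕0⊕1 = 0
Syndrome (s8...s1) = 0000 → position 0 (no error).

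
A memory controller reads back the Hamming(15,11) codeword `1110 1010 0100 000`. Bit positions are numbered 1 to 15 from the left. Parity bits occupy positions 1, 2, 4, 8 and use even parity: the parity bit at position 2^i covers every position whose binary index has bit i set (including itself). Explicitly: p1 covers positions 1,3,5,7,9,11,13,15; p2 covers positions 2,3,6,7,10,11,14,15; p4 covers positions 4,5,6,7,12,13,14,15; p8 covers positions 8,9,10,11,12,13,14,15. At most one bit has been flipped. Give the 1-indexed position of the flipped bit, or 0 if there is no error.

8

s1: b1⊕b3⊕b5⊕b7⊕b9⊕b11⊕b13⊕b15 = 1⊕1⊕1⊕1⊕0⊕0⊕0⊕0 = 0
s2: b2⊕b3⊕b6⊕b7⊕b10⊕b11⊕b14⊕b15 = 1⊕1⊕0⊕1⊕1⊕0⊕0⊕0 = 0
s4: b4⊕b5⊕b6⊕b7⊕b12⊕b13⊕b14⊕b15 = 0⊕1⊕0⊕1⊕0⊕0⊕0⊕0 = 0
s8: b8⊕b9⊕b10⊕b11⊕b12⊕b13⊕b14⊕b15 = 0⊕0⊕1⊕0⊕0⊕0⊕0⊕0 = 1
Syndrome (s8...s1) = 1000 → position 8.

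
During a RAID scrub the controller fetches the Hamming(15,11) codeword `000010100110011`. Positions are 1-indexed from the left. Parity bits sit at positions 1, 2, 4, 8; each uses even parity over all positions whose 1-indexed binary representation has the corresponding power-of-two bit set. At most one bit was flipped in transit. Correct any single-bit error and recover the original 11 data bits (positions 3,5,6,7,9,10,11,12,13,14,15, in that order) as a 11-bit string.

01010110011

s1: b1⊕b3⊕b5⊕b7⊕b9⊕b11⊕b13⊕b15 = 0⊕0⊕1⊕1⊕0⊕1⊕0⊕1 = 0
s2: b2⊕b3⊕b6⊕b7⊕b10⊕b11⊕b14⊕b15 = 0⊕0⊕0⊕1⊕1⊕1⊕1⊕1 = 1
s4: b4⊕b5⊕b6⊕b7⊕b12⊕b13⊕b14⊕b15 = 0⊕1⊕0⊕1⊕0⊕0⊕1⊕1 = 0
s8: b8⊕b9⊕b10⊕b11⊕b12⊕b13⊕b14⊕b15 = 0⊕0⊕1⊕1⊕0⊕0⊕1⊕1 = 0
Syndrome (s8...s1) = 0010 → position 2.
Flip bit 2: corrected codeword = 010010100110011
Data bits at positions 3,5,6,7,9,10,11,12,13,14,15: 01010110011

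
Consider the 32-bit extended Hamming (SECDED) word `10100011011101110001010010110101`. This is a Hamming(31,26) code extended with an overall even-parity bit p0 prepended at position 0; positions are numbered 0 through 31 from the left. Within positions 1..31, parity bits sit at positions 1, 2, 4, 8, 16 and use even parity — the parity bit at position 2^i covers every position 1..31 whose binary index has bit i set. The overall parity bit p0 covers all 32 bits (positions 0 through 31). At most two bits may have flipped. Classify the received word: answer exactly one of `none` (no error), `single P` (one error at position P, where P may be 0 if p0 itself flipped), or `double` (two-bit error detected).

s1: b1⊕b3⊕b5⊕b7⊕b9⊕b11⊕b13⊕b15⊕b17⊕b19⊕b21⊕b23⊕b25⊕b27⊕b29⊕b31 = 0⊕0⊕0⊕1⊕1⊕1⊕1⊕1⊕0⊕1⊕1⊕0⊕0⊕1⊕1⊕1 = 0
s2: b2⊕b3⊕b6⊕b7⊕b10⊕b11⊕b14⊕b15⊕b18⊕b19⊕b22⊕b23⊕b26⊕b27⊕b30⊕b31 = 1⊕0⊕1⊕1⊕1⊕1⊕1⊕1⊕0⊕1⊕0⊕0⊕1⊕1⊕0⊕1 = 1
s4: b4⊕b5⊕b6⊕b7⊕b12⊕b13⊕b14⊕b15⊕b20⊕b21⊕b22⊕b23⊕b28⊕b29⊕b30⊕b31 = 0⊕0⊕1⊕1⊕0⊕1⊕1⊕1⊕0⊕1⊕0⊕0⊕0⊕1⊕0⊕1 = 0
s8: b8⊕b9⊕b10⊕b11⊕b12⊕b13⊕b14⊕b15⊕b24⊕b25⊕b26⊕b27⊕b28⊕b29⊕b30⊕b31 = 0⊕1⊕1⊕1⊕0⊕1⊕1⊕1⊕1⊕0⊕1⊕1⊕0⊕1⊕0⊕1 = 1
s16: b16⊕b17⊕b18⊕b19⊕b20⊕b21⊕b22⊕b23⊕b24⊕b25⊕b26⊕b27⊕b28⊕b29⊕b30⊕b31 = 0⊕0⊕0⊕1⊕0⊕1⊕0⊕0⊕1⊕0⊕1⊕1⊕0⊕1⊕0⊕1 = 1
Syndrome (s16...s1) = 11010 → position 26.
Overall parity (XOR of all 32 bits, including p0): 1⊕0⊕1⊕0⊕0⊕0⊕1⊕1⊕0⊕1⊕1⊕1⊕0⊕1⊕1⊕1⊕0⊕0⊕0⊕1⊕0⊕1⊕0⊕0⊕1⊕0⊕1⊕1⊕0⊕1⊕0⊕1 = 1
Overall=1, syndrome position=26 → single-bit error at position 26.

single 26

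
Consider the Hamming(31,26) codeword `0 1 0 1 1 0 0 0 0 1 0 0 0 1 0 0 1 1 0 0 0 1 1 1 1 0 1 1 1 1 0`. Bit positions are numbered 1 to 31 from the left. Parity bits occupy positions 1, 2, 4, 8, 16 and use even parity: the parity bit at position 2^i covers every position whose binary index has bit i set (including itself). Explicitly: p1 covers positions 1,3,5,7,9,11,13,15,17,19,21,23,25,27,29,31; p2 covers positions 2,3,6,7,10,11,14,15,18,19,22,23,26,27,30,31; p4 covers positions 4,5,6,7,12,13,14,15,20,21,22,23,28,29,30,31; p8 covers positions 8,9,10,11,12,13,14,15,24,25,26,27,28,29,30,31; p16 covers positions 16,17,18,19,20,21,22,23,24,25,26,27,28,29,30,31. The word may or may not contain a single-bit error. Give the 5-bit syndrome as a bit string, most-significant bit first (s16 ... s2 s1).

s1: b1⊕b3⊕b5⊕b7⊕b9⊕b11⊕b13⊕b15⊕b17⊕b19⊕b21⊕b23⊕b25⊕b27⊕b29⊕b31 = 0⊕0⊕1⊕0⊕0⊕0⊕0⊕0⊕1⊕0⊕0⊕1⊕1⊕1⊕1⊕0 = 0
s2: b2⊕b3⊕b6⊕b7⊕b10⊕b11⊕b14⊕b15⊕b18⊕b19⊕b22⊕b23⊕b26⊕b27⊕b30⊕b31 = 1⊕0⊕0⊕0⊕1⊕0⊕1⊕0⊕1⊕0⊕1⊕1⊕0⊕1⊕1⊕0 = 0
s4: b4⊕b5⊕b6⊕b7⊕b12⊕b13⊕b14⊕b15⊕b20⊕b21⊕b22⊕b23⊕b28⊕b29⊕b30⊕b31 = 1⊕1⊕0⊕0⊕0⊕0⊕1⊕0⊕0⊕0⊕1⊕1⊕1⊕1⊕1⊕0 = 0
s8: b8⊕b9⊕b10⊕b11⊕b12⊕b13⊕b14⊕b15⊕b24⊕b25⊕b26⊕b27⊕b28⊕b29⊕b30⊕b31 = 0⊕0⊕1⊕0⊕0⊕0⊕1⊕0⊕1⊕1⊕0⊕1⊕1⊕1⊕1⊕0 = 0
s16: b16⊕b17⊕b18⊕b19⊕b20⊕b21⊕b22⊕b23⊕b24⊕b25⊕b26⊕b27⊕b28⊕b29⊕b30⊕b31 = 0⊕1⊕1⊕0⊕0⊕0⊕1⊕1⊕1⊕1⊕0⊕1⊕1⊕1⊕1⊕0 = 0
Syndrome (s16...s1) = 00000 → position 0 (no error).

00000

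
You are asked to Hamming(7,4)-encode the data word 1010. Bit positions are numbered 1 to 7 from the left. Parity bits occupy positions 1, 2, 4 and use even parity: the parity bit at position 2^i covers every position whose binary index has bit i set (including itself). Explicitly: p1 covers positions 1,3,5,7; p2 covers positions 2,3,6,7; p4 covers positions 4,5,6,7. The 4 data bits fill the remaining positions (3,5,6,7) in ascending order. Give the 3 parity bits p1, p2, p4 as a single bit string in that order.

101

Place data bits at non-power-of-two positions: b3=1, b5=0, b6=1, b7=0.
p1 = XOR of data positions {3,5,7} = 1⊕0⊕0 = 1
p2 = XOR of data positions {3,6,7} = 1⊕1⊕0 = 0
p4 = XOR of data positions {5,6,7} = 0⊕1⊕0 = 1
Parity bits p1,p2,p4 = 101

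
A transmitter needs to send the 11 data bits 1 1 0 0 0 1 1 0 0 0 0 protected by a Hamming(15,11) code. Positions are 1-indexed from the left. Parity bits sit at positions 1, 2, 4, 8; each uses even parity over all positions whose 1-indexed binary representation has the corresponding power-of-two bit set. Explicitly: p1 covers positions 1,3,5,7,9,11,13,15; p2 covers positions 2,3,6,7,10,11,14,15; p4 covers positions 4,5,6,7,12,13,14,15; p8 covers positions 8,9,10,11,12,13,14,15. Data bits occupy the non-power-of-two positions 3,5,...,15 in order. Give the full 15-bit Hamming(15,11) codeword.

111110000110000

Place data bits at non-power-of-two positions: b3=1, b5=1, b6=0, b7=0, b9=0, b10=1, b11=1, b12=0, b13=0, b14=0, b15=0.
p1 = XOR of data positions {3,5,7,9,11,13,15} = 1⊕1⊕0⊕0⊕1⊕0⊕0 = 1
p2 = XOR of data positions {3,6,7,10,11,14,15} = 1⊕0⊕0⊕1⊕1⊕0⊕0 = 1
p4 = XOR of data positions {5,6,7,12,13,14,15} = 1⊕0⊕0⊕0⊕0⊕0⊕0 = 1
p8 = XOR of data positions {9,10,11,12,13,14,15} = 0⊕1⊕1⊕0⊕0⊕0⊕0 = 0
Codeword b1..b15 = 111110000110000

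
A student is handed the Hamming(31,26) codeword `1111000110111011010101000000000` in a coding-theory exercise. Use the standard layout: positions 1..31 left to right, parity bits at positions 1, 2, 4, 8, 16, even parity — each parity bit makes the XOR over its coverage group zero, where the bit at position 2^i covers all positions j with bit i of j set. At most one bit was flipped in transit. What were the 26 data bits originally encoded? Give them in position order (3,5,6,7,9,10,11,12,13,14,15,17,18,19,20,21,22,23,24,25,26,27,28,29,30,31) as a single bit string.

s1: b1⊕b3⊕b5⊕b7⊕b9⊕b11⊕b13⊕b15⊕b17⊕b19⊕b21⊕b23⊕b25⊕b27⊕b29⊕b31 = 1⊕1⊕0⊕0⊕1⊕1⊕1⊕1⊕0⊕0⊕0⊕0⊕0⊕0⊕0⊕0 = 0
s2: b2⊕b3⊕b6⊕b7⊕b10⊕b11⊕b14⊕b15⊕b18⊕b19⊕b22⊕b23⊕b26⊕b27⊕b30⊕b31 = 1⊕1⊕0⊕0⊕0⊕1⊕0⊕1⊕1⊕0⊕1⊕0⊕0⊕0⊕0⊕0 = 0
s4: b4⊕b5⊕b6⊕b7⊕b12⊕b13⊕b14⊕b15⊕b20⊕b21⊕b22⊕b23⊕b28⊕b29⊕b30⊕b31 = 1⊕0⊕0⊕0⊕1⊕1⊕0⊕1⊕1⊕0⊕1⊕0⊕0⊕0⊕0⊕0 = 0
s8: b8⊕b9⊕b10⊕b11⊕b12⊕b13⊕b14⊕b15⊕b24⊕b25⊕b26⊕b27⊕b28⊕b29⊕b30⊕b31 = 1⊕1⊕0⊕1⊕1⊕1⊕0⊕1⊕0⊕0⊕0⊕0⊕0⊕0⊕0⊕0 = 0
s16: b16⊕b17⊕b18⊕b19⊕b20⊕b21⊕b22⊕b23⊕b24⊕b25⊕b26⊕b27⊕b28⊕b29⊕b30⊕b31 = 1⊕0⊕1⊕0⊕1⊕0⊕1⊕0⊕0⊕0⊕0⊕0⊕0⊕0⊕0⊕0 = 0
Syndrome (s16...s1) = 00000 → position 0 (no error).
No correction needed.
Data bits at positions 3,5,6,7,9,10,11,12,13,14,15,17,18,19,20,21,22,23,24,25,26,27,28,29,30,31: 10001011101010101000000000

10001011101010101000000000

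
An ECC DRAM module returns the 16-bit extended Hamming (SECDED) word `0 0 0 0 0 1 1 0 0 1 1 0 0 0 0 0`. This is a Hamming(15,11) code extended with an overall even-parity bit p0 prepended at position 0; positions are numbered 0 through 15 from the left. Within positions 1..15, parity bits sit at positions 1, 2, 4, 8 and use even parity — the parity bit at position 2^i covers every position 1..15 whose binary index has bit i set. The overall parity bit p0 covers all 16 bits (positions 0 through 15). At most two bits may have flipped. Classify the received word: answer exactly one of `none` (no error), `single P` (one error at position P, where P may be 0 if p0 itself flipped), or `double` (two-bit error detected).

s1: b1⊕b3⊕b5⊕b7⊕b9⊕b11⊕b13⊕b15 = 0⊕0⊕1⊕0⊕1⊕0⊕0⊕0 = 0
s2: b2⊕b3⊕b6⊕b7⊕b10⊕b11⊕b14⊕b15 = 0⊕0⊕1⊕0⊕1⊕0⊕0⊕0 = 0
s4: b4⊕b5⊕b6⊕b7⊕b12⊕b13⊕b14⊕b15 = 0⊕1⊕1⊕0⊕0⊕0⊕0⊕0 = 0
s8: b8⊕b9⊕b10⊕b11⊕b12⊕b13⊕b14⊕b15 = 0⊕1⊕1⊕0⊕0⊕0⊕0⊕0 = 0
Syndrome (s8...s1) = 0000 → position 0 (no error).
Overall parity (XOR of all 16 bits, including p0): 0⊕0⊕0⊕0⊕0⊕1⊕1⊕0⊕0⊕1⊕1⊕0⊕0⊕0⊕0⊕0 = 0
Overall=0, syndrome position=0 → no error.

none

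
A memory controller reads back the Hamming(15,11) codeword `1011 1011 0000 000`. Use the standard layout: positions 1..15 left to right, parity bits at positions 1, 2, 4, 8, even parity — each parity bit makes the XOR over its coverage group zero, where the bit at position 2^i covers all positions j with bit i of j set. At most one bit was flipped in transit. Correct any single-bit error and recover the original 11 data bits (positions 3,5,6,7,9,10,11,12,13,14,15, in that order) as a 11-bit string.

11010001000

s1: b1⊕b3⊕b5⊕b7⊕b9⊕b11⊕b13⊕b15 = 1⊕1⊕1⊕1⊕0⊕0⊕0⊕0 = 0
s2: b2⊕b3⊕b6⊕b7⊕b10⊕b11⊕b14⊕b15 = 0⊕1⊕0⊕1⊕0⊕0⊕0⊕0 = 0
s4: b4⊕b5⊕b6⊕b7⊕b12⊕b13⊕b14⊕b15 = 1⊕1⊕0⊕1⊕0⊕0⊕0⊕0 = 1
s8: b8⊕b9⊕b10⊕b11⊕b12⊕b13⊕b14⊕b15 = 1⊕0⊕0⊕0⊕0⊕0⊕0⊕0 = 1
Syndrome (s8...s1) = 1100 → position 12.
Flip bit 12: corrected codeword = 101110110001000
Data bits at positions 3,5,6,7,9,10,11,12,13,14,15: 11010001000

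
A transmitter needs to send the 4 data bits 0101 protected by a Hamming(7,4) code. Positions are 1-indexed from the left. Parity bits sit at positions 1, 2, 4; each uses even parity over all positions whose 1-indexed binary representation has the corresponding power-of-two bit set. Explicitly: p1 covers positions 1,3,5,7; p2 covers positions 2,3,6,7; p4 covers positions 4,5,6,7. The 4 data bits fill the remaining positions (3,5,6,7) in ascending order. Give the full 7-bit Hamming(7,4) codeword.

0100101

Place data bits at non-power-of-two positions: b3=0, b5=1, b6=0, b7=1.
p1 = XOR of data positions {3,5,7} = 0⊕1⊕1 = 0
p2 = XOR of data positions {3,6,7} = 0⊕0⊕1 = 1
p4 = XOR of data positions {5,6,7} = 1⊕0⊕1 = 0
Codeword b1..b7 = 0100101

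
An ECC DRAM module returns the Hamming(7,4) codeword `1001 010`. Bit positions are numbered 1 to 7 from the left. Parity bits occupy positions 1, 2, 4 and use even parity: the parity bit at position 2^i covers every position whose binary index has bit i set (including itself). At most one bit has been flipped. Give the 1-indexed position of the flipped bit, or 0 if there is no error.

3

s1: b1⊕b3⊕b5⊕b7 = 1⊕0⊕0⊕0 = 1
s2: b2⊕b3⊕b6⊕b7 = 0⊕0⊕1⊕0 = 1
s4: b4⊕b5⊕b6⊕b7 = 1⊕0⊕1⊕0 = 0
Syndrome (s4...s1) = 011 → position 3.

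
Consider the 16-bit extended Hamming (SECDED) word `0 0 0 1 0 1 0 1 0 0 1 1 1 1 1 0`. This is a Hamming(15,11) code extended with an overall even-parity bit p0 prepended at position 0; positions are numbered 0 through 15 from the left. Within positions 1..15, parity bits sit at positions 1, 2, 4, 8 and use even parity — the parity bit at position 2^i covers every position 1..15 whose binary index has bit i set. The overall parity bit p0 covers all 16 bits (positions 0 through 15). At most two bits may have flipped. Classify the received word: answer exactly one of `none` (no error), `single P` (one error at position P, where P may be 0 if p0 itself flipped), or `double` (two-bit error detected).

s1: b1⊕b3⊕b5⊕b7⊕b9⊕b11⊕b13⊕b15 = 0⊕1⊕1⊕1⊕0⊕1⊕1⊕0 = 1
s2: b2⊕b3⊕b6⊕b7⊕b10⊕b11⊕b14⊕b15 = 0⊕1⊕0⊕1⊕1⊕1⊕1⊕0 = 1
s4: b4⊕b5⊕b6⊕b7⊕b12⊕b13⊕b14⊕b15 = 0⊕1⊕0⊕1⊕1⊕1⊕1⊕0 = 1
s8: b8⊕b9⊕b10⊕b11⊕b12⊕b13⊕b14⊕b15 = 0⊕0⊕1⊕1⊕1⊕1⊕1⊕0 = 1
Syndrome (s8...s1) = 1111 → position 15.
Overall parity (XOR of all 16 bits, including p0): 0⊕0⊕0⊕1⊕0⊕1⊕0⊕1⊕0⊕0⊕1⊕1⊕1⊕1⊕1⊕0 = 0
Overall=0, syndrome position=15 → double-bit error detected (uncorrectable).

double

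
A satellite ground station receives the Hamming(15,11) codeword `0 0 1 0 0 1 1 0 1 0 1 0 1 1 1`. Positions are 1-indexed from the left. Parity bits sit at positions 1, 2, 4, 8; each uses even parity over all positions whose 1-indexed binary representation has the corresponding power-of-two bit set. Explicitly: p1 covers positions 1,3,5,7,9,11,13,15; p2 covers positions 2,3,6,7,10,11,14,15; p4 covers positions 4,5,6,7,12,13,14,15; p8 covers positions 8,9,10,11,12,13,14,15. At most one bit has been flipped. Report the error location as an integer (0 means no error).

12

s1: b1⊕b3⊕b5⊕b7⊕b9⊕b11⊕b13⊕b15 = 0⊕1⊕0⊕1⊕1⊕1⊕1⊕1 = 0
s2: b2⊕b3⊕b6⊕b7⊕b10⊕b11⊕b14⊕b15 = 0⊕1⊕1⊕1⊕0⊕1⊕1⊕1 = 0
s4: b4⊕b5⊕b6⊕b7⊕b12⊕b13⊕b14⊕b15 = 0⊕0⊕1⊕1⊕0⊕1⊕1⊕1 = 1
s8: b8⊕b9⊕b10⊕b11⊕b12⊕b13⊕b14⊕b15 = 0⊕1⊕0⊕1⊕0⊕1⊕1⊕1 = 1
Syndrome (s8...s1) = 1100 → position 12.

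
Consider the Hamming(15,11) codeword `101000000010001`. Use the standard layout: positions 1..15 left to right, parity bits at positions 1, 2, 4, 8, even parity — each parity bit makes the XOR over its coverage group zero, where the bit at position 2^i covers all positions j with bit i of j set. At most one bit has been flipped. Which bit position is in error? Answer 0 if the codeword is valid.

6

s1: b1⊕b3⊕b5⊕b7⊕b9⊕b11⊕b13⊕b15 = 1⊕1⊕0⊕0⊕0⊕1⊕0⊕1 = 0
s2: b2⊕b3⊕b6⊕b7⊕b10⊕b11⊕b14⊕b15 = 0⊕1⊕0⊕0⊕0⊕1⊕0⊕1 = 1
s4: b4⊕b5⊕b6⊕b7⊕b12⊕b13⊕b14⊕b15 = 0⊕0⊕0⊕0⊕0⊕0⊕0⊕1 = 1
s8: b8⊕b9⊕b10⊕b11⊕b12⊕b13⊕b14⊕b15 = 0⊕0⊕0⊕1⊕0⊕0⊕0⊕1 = 0
Syndrome (s8...s1) = 0110 → position 6.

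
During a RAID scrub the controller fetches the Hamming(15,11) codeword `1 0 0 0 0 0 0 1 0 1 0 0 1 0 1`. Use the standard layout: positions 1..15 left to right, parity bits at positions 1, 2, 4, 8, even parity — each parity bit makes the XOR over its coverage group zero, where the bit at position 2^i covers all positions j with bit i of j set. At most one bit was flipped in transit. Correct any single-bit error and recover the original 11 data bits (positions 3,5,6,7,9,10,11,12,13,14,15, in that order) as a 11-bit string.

s1: b1⊕b3⊕b5⊕b7⊕b9⊕b11⊕b13⊕b15 = 1⊕0⊕0⊕0⊕0⊕0⊕1⊕1 = 1
s2: b2⊕b3⊕b6⊕b7⊕b10⊕b11⊕b14⊕b15 = 0⊕0⊕0⊕0⊕1⊕0⊕0⊕1 = 0
s4: b4⊕b5⊕b6⊕b7⊕b12⊕b13⊕b14⊕b15 = 0⊕0⊕0⊕0⊕0⊕1⊕0⊕1 = 0
s8: b8⊕b9⊕b10⊕b11⊕b12⊕b13⊕b14⊕b15 = 1⊕0⊕1⊕0⊕0⊕1⊕0⊕1 = 0
Syndrome (s8...s1) = 0001 → position 1.
Flip bit 1: corrected codeword = 000000010100101
Data bits at positions 3,5,6,7,9,10,11,12,13,14,15: 00000100101

00000100101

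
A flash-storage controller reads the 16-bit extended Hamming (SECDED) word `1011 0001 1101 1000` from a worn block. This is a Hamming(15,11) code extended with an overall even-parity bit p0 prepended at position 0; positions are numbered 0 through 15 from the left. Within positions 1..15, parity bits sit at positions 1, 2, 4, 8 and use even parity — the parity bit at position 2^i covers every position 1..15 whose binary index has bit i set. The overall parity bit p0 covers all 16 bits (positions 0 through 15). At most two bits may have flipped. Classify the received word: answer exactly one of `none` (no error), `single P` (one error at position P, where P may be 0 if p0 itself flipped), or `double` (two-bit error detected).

none

s1: b1⊕b3⊕b5⊕b7⊕b9⊕b11⊕b13⊕b15 = 0⊕1⊕0⊕1⊕1⊕1⊕0⊕0 = 0
s2: b2⊕b3⊕b6⊕b7⊕b10⊕b11⊕b14⊕b15 = 1⊕1⊕0⊕1⊕0⊕1⊕0⊕0 = 0
s4: b4⊕b5⊕b6⊕b7⊕b12⊕b13⊕b14⊕b15 = 0⊕0⊕0⊕1⊕1⊕0⊕0⊕0 = 0
s8: b8⊕b9⊕b10⊕b11⊕b12⊕b13⊕b14⊕b15 = 1⊕1⊕0⊕1⊕1⊕0⊕0⊕0 = 0
Syndrome (s8...s1) = 0000 → position 0 (no error).
Overall parity (XOR of all 16 bits, including p0): 1⊕0⊕1⊕1⊕0⊕0⊕0⊕1⊕1⊕1⊕0⊕1⊕1⊕0⊕0⊕0 = 0
Overall=0, syndrome position=0 → no error.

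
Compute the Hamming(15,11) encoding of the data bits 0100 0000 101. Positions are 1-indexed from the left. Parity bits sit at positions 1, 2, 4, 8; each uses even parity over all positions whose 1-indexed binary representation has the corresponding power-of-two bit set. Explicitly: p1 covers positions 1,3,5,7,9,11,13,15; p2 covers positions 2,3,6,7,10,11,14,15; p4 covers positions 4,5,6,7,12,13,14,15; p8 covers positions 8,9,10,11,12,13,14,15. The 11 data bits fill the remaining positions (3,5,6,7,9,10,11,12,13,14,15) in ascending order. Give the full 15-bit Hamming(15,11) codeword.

Place data bits at non-power-of-two positions: b3=0, b5=1, b6=0, b7=0, b9=0, b10=0, b11=0, b12=0, b13=1, b14=0, b15=1.
p1 = XOR of data positions {3,5,7,9,11,13,15} = 0⊕1⊕0⊕0⊕0⊕1⊕1 = 1
p2 = XOR of data positions {3,6,7,10,11,14,15} = 0⊕0⊕0⊕0⊕0⊕0⊕1 = 1
p4 = XOR of data positions {5,6,7,12,13,14,15} = 1⊕0⊕0⊕0⊕1⊕0⊕1 = 1
p8 = XOR of data positions {9,10,11,12,13,14,15} = 0⊕0⊕0⊕0⊕1⊕0⊕1 = 0
Codeword b1..b15 = 110110000000101

110110000000101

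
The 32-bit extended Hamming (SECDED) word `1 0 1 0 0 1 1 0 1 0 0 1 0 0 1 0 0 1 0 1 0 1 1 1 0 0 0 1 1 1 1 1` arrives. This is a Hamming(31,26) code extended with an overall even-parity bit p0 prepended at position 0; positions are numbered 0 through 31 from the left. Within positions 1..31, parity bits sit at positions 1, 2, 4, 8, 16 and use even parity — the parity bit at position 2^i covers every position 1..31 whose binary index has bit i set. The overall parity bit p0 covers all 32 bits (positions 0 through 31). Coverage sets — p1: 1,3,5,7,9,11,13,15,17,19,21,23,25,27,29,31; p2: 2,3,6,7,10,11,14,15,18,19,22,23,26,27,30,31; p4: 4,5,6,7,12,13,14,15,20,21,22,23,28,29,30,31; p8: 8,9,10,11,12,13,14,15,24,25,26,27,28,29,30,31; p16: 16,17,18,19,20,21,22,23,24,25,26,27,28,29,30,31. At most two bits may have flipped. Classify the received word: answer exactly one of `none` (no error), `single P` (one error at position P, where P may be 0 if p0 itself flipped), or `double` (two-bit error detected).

single 1

s1: b1⊕b3⊕b5⊕b7⊕b9⊕b11⊕b13⊕b15⊕b17⊕b19⊕b21⊕b23⊕b25⊕b27⊕b29⊕b31 = 0⊕0⊕1⊕0⊕0⊕1⊕0⊕0⊕1⊕1⊕1⊕1⊕0⊕1⊕1⊕1 = 1
s2: b2⊕b3⊕b6⊕b7⊕b10⊕b11⊕b14⊕b15⊕b18⊕b19⊕b22⊕b23⊕b26⊕b27⊕b30⊕b31 = 1⊕0⊕1⊕0⊕0⊕1⊕1⊕0⊕0⊕1⊕1⊕1⊕0⊕1⊕1⊕1 = 0
s4: b4⊕b5⊕b6⊕b7⊕b12⊕b13⊕b14⊕b15⊕b20⊕b21⊕b22⊕b23⊕b28⊕b29⊕b30⊕b31 = 0⊕1⊕1⊕0⊕0⊕0⊕1⊕0⊕0⊕1⊕1⊕1⊕1⊕1⊕1⊕1 = 0
s8: b8⊕b9⊕b10⊕b11⊕b12⊕b13⊕b14⊕b15⊕b24⊕b25⊕b26⊕b27⊕b28⊕b29⊕b30⊕b31 = 1⊕0⊕0⊕1⊕0⊕0⊕1⊕0⊕0⊕0⊕0⊕1⊕1⊕1⊕1⊕1 = 0
s16: b16⊕b17⊕b18⊕b19⊕b20⊕b21⊕b22⊕b23⊕b24⊕b25⊕b26⊕b27⊕b28⊕b29⊕b30⊕b31 = 0⊕1⊕0⊕1⊕0⊕1⊕1⊕1⊕0⊕0⊕0⊕1⊕1⊕1⊕1⊕1 = 0
Syndrome (s16...s1) = 00001 → position 1.
Overall parity (XOR of all 32 bits, including p0): 1⊕0⊕1⊕0⊕0⊕1⊕1⊕0⊕1⊕0⊕0⊕1⊕0⊕0⊕1⊕0⊕0⊕1⊕0⊕1⊕0⊕1⊕1⊕1⊕0⊕0⊕0⊕1⊕1⊕1⊕1⊕1 = 1
Overall=1, syndrome position=1 → single-bit error at position 1.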